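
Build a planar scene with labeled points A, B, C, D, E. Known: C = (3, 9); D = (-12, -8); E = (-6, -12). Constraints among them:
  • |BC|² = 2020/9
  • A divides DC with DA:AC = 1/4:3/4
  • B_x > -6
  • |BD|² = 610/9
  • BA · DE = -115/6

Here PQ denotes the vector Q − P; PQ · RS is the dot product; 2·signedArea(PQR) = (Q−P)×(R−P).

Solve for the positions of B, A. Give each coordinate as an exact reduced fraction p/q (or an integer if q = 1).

1. A_x = -33/4  [A divides DC with DA:AC = 1/4:3/4]
2. A_y = -15/4  [A divides DC with DA:AC = 1/4:3/4]
   → A = (-33/4, -15/4)
3. B_x = -5  [line -6·x + 4·y + -46/3 = 0 ∩ |BD|² = 610/9]
4. B_y = -11/3  [line -6·x + 4·y + -46/3 = 0 ∩ |BD|² = 610/9]
   → B = (-5, -11/3)

A = (-33/4, -15/4)
B = (-5, -11/3)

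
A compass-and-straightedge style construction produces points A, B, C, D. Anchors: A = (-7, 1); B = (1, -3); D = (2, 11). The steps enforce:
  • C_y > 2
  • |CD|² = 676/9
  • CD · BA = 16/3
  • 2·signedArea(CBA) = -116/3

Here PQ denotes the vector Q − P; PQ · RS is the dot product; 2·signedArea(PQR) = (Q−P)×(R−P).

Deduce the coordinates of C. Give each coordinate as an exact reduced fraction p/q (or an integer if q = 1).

1. C_x = -4/3  [2·signedArea(CBA) = -116/3 ∩ CD · BA = 16/3]
2. C_y = 3  [2·signedArea(CBA) = -116/3 ∩ CD · BA = 16/3]
   → C = (-4/3, 3)

C = (-4/3, 3)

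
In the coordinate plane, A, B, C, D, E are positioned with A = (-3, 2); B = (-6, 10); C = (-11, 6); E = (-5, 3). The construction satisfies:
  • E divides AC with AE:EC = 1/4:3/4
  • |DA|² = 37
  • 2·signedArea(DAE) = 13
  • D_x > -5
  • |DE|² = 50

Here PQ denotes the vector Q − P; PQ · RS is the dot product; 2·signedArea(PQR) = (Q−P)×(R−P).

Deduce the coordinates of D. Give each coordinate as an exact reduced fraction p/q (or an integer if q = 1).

1. D_x = -4  [line -1·x + -2·y + -12 = 0 ∩ |DE|² = 50]
2. D_y = -4  [line -1·x + -2·y + -12 = 0 ∩ |DE|² = 50]
   → D = (-4, -4)

D = (-4, -4)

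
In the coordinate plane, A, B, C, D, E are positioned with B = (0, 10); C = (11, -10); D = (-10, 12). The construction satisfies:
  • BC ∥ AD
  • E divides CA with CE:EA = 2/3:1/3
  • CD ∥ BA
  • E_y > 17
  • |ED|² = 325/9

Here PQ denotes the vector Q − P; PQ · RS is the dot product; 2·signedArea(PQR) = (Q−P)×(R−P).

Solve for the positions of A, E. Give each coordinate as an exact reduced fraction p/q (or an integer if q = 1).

A = (-21, 32)
E = (-31/3, 18)

1. A_x = -21  [BC ∥ AD ∩ CD ∥ BA]
2. A_y = 32  [BC ∥ AD ∩ CD ∥ BA]
   → A = (-21, 32)
3. E_x = -31/3  [E divides CA with CE:EA = 2/3:1/3]
4. E_y = 18  [E divides CA with CE:EA = 2/3:1/3]
   → E = (-31/3, 18)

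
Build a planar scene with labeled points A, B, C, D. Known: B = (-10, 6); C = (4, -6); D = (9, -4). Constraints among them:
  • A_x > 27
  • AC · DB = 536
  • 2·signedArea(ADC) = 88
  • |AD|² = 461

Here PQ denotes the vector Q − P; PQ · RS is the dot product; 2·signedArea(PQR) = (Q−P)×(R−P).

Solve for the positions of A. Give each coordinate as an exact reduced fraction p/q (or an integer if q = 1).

1. A_x = 28  [2·signedArea(ADC) = 88 ∩ AC · DB = 536]
2. A_y = -14  [2·signedArea(ADC) = 88 ∩ AC · DB = 536]
   → A = (28, -14)

A = (28, -14)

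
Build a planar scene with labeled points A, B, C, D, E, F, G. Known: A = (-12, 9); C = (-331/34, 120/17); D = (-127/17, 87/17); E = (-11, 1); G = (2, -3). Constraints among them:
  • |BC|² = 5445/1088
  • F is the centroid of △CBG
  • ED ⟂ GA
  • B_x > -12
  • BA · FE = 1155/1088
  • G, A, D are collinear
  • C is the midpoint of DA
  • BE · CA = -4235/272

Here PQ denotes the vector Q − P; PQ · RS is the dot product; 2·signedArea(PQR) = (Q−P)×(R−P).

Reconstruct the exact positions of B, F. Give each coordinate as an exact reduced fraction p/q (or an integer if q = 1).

1. B_x = -1555/136  [line 77/34·x + -33/17·y + 11539/272 = 0 ∩ |BC|² = 5445/1088]
2. B_y = 579/68  [line 77/34·x + -33/17·y + 11539/272 = 0 ∩ |BC|² = 5445/1088]
   → B = (-1555/136, 579/68)
3. F_x = -869/136  [F is the centroid of △CBG]
4. F_y = 285/68  [F is the centroid of △CBG]
   → F = (-869/136, 285/68)

B = (-1555/136, 579/68)
F = (-869/136, 285/68)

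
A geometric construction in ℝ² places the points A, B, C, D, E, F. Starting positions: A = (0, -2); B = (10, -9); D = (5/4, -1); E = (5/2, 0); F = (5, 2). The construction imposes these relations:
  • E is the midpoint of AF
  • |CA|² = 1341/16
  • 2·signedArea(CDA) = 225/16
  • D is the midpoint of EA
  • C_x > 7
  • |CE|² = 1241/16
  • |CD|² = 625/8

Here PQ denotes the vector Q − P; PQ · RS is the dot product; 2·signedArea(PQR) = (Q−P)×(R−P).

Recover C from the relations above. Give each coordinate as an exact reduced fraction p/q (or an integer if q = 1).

C = (15/2, -29/4)

1. C_x = 15/2  [line 1·x + -5/4·y + -265/16 = 0 ∩ |CA|² = 1341/16]
2. C_y = -29/4  [line 1·x + -5/4·y + -265/16 = 0 ∩ |CA|² = 1341/16]
   → C = (15/2, -29/4)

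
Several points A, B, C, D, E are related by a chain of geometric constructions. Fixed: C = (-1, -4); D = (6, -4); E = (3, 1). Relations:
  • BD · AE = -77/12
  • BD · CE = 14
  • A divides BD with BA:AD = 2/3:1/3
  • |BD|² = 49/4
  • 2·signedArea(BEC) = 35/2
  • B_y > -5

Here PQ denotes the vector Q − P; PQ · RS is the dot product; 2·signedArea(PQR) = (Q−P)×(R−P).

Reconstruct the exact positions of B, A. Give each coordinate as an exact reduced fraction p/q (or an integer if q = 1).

1. B_x = 5/2  [2·signedArea(BEC) = 35/2 ∩ BD · CE = 14]
2. B_y = -4  [2·signedArea(BEC) = 35/2 ∩ BD · CE = 14]
   → B = (5/2, -4)
3. A_x = 29/6  [A divides BD with BA:AD = 2/3:1/3]
4. A_y = -4  [A divides BD with BA:AD = 2/3:1/3]
   → A = (29/6, -4)

A = (29/6, -4)
B = (5/2, -4)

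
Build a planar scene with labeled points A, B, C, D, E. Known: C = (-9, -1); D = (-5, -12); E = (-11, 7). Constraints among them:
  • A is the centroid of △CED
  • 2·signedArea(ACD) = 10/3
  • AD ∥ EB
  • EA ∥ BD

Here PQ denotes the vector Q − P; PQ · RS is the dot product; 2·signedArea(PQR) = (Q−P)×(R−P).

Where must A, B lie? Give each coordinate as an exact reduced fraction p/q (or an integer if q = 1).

1. A_x = -25/3  [A is the centroid of △CED]
2. A_y = -2  [A is the centroid of △CED]
   → A = (-25/3, -2)
3. B_x = -23/3  [EA ∥ BD ∩ AD ∥ EB]
4. B_y = -3  [EA ∥ BD ∩ AD ∥ EB]
   → B = (-23/3, -3)

A = (-25/3, -2)
B = (-23/3, -3)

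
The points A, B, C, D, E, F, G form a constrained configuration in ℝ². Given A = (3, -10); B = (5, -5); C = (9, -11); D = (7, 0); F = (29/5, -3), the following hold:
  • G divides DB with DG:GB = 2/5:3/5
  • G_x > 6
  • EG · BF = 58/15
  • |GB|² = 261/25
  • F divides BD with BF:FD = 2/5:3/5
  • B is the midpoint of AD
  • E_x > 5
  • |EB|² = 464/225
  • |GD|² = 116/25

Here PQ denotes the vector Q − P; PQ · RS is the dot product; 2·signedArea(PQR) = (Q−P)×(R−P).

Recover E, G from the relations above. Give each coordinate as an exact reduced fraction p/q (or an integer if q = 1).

E = (83/15, -11/3)
G = (31/5, -2)

1. G_x = 31/5  [G divides DB with DG:GB = 2/5:3/5]
2. G_y = -2  [G divides DB with DG:GB = 2/5:3/5]
   → G = (31/5, -2)
3. E_x = 83/15  [line -4/5·x + -2·y + -218/75 = 0 ∩ |EB|² = 464/225]
4. E_y = -11/3  [line -4/5·x + -2·y + -218/75 = 0 ∩ |EB|² = 464/225]
   → E = (83/15, -11/3)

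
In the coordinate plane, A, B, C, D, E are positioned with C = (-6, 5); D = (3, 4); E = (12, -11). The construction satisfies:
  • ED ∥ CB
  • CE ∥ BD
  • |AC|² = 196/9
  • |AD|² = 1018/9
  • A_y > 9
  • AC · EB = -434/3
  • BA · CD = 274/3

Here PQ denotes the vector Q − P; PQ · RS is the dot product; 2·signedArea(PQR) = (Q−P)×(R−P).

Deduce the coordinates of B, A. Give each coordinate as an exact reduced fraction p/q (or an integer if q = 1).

1. B_x = -15  [CE ∥ BD ∩ ED ∥ CB]
2. B_y = 20  [CE ∥ BD ∩ ED ∥ CB]
   → B = (-15, 20)
3. A_x = -6  [AC · EB = -434/3 ∩ BA · CD = 274/3]
4. A_y = 29/3  [AC · EB = -434/3 ∩ BA · CD = 274/3]
   → A = (-6, 29/3)

A = (-6, 29/3)
B = (-15, 20)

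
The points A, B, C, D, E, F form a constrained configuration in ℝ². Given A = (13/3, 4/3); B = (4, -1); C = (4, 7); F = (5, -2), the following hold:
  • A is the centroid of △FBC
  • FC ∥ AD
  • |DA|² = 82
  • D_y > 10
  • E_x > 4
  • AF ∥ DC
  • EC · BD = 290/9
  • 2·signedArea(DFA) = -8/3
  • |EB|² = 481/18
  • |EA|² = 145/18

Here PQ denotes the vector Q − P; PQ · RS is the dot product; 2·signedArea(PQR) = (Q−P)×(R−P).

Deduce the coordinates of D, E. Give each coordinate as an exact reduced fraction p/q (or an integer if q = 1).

1. D_x = 10/3  [AF ∥ DC ∩ FC ∥ AD]
2. D_y = 31/3  [AF ∥ DC ∩ FC ∥ AD]
   → D = (10/3, 31/3)
3. E_x = 25/6  [line 2/3·x + -34/3·y + 400/9 = 0 ∩ |EB|² = 481/18]
4. E_y = 25/6  [line 2/3·x + -34/3·y + 400/9 = 0 ∩ |EB|² = 481/18]
   → E = (25/6, 25/6)

D = (10/3, 31/3)
E = (25/6, 25/6)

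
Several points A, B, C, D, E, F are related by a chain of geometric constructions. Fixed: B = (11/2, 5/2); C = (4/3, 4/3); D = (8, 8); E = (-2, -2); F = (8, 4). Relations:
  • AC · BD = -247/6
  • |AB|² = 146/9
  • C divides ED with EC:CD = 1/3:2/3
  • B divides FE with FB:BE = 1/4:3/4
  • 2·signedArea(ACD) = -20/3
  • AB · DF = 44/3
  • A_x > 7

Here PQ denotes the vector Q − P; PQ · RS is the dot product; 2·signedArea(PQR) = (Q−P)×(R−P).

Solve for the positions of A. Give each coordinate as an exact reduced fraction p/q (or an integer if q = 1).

A = (43/6, 37/6)

1. A_x = 43/6  [AC · BD = -247/6 ∩ 2·signedArea(ACD) = -20/3]
2. A_y = 37/6  [AC · BD = -247/6 ∩ 2·signedArea(ACD) = -20/3]
   → A = (43/6, 37/6)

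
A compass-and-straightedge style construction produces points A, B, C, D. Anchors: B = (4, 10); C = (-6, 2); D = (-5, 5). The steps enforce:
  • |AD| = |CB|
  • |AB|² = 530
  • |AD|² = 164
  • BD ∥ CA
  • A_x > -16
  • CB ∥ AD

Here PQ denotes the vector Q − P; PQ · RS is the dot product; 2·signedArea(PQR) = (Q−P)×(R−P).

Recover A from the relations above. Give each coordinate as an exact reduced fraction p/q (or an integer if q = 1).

1. A_x = -15  [CB ∥ AD ∩ BD ∥ CA]
2. A_y = -3  [CB ∥ AD ∩ BD ∥ CA]
   → A = (-15, -3)

A = (-15, -3)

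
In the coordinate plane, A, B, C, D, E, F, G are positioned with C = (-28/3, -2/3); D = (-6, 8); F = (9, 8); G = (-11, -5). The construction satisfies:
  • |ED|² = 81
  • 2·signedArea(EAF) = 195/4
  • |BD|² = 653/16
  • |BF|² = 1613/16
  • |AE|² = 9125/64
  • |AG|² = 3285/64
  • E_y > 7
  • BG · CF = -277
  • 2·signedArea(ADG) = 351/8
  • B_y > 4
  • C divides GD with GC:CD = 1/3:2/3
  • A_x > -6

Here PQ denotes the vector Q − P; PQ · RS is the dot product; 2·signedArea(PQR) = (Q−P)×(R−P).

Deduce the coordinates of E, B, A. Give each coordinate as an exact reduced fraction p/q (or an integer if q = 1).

A = (-23/4, -1/8)
B = (-1/2, 19/4)
E = (3, 8)

1. B_x = -1/2  [line -55/3·x + -26/3·y + 32 = 0 ∩ |BF|² = 1613/16]
2. B_y = 19/4  [line -55/3·x + -26/3·y + 32 = 0 ∩ |BF|² = 1613/16]
   → B = (-1/2, 19/4)
3. A_x = -23/4  [line 13·x + -5·y + 593/8 = 0 ∩ |AG|² = 3285/64]
4. A_y = -1/8  [line 13·x + -5·y + 593/8 = 0 ∩ |AG|² = 3285/64]
   → A = (-23/4, -1/8)
5. E_x = 3  [line -65/8·x + 59/4·y + -749/8 = 0 ∩ |ED|² = 81]
6. E_y = 8  [line -65/8·x + 59/4·y + -749/8 = 0 ∩ |ED|² = 81]
   → E = (3, 8)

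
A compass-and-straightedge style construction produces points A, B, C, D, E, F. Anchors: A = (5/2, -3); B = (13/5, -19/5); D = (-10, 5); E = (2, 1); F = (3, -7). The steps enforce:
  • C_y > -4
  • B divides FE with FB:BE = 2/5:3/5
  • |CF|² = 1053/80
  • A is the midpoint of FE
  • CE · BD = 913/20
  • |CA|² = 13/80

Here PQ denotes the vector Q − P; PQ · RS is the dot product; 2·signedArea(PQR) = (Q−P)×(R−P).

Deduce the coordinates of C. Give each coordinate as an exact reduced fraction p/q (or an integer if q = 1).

1. C_x = 51/20  [line 63/5·x + -44/5·y + -1241/20 = 0 ∩ |CF|² = 1053/80]
2. C_y = -17/5  [line 63/5·x + -44/5·y + -1241/20 = 0 ∩ |CF|² = 1053/80]
   → C = (51/20, -17/5)

C = (51/20, -17/5)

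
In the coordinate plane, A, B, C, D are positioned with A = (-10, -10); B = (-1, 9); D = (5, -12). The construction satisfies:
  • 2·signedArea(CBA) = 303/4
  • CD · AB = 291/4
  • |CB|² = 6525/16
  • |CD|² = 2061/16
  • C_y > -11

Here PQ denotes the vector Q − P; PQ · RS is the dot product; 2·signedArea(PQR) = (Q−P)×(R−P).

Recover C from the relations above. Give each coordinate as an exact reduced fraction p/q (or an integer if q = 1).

C = (-25/4, -21/2)

1. C_x = -25/4  [2·signedArea(CBA) = 303/4 ∩ CD · AB = 291/4]
2. C_y = -21/2  [2·signedArea(CBA) = 303/4 ∩ CD · AB = 291/4]
   → C = (-25/4, -21/2)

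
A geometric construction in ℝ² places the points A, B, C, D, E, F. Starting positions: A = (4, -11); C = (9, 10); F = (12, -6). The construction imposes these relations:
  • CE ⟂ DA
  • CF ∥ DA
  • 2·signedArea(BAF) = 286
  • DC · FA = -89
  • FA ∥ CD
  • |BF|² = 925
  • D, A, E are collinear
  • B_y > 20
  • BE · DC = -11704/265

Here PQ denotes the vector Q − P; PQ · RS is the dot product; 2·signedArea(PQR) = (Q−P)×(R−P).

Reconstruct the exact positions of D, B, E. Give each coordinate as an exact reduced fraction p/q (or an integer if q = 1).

B = (-2, 21)
D = (1, 5)
E = (97/265, 2221/265)

1. D_x = 1  [CF ∥ DA ∩ FA ∥ CD]
2. D_y = 5  [CF ∥ DA ∩ FA ∥ CD]
   → D = (1, 5)
3. B_x = -2  [line -5·x + 8·y + -178 = 0 ∩ |BF|² = 925]
4. B_y = 21  [line -5·x + 8·y + -178 = 0 ∩ |BF|² = 925]
   → B = (-2, 21)
5. E_x = 97/265  [D, A, E are collinear ∩ CE ⟂ DA]
6. E_y = 2221/265  [D, A, E are collinear ∩ CE ⟂ DA]
   → E = (97/265, 2221/265)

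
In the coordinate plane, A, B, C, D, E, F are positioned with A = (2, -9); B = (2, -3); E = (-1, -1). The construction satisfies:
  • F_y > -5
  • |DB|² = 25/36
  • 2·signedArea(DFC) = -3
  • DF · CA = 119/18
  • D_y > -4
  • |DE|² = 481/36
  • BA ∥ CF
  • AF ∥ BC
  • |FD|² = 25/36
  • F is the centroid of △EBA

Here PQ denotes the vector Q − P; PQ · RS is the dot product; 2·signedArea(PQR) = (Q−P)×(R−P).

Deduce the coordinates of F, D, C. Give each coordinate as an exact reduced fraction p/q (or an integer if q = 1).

1. F_x = 1  [F is the centroid of △EBA]
2. F_y = -13/3  [F is the centroid of △EBA]
   → F = (1, -13/3)
3. C_x = 1  [BA ∥ CF ∩ AF ∥ BC]
4. C_y = 5/3  [BA ∥ CF ∩ AF ∥ BC]
   → C = (1, 5/3)
5. D_x = 3/2  [2·signedArea(DFC) = -3 ∩ DF · CA = 119/18]
6. D_y = -11/3  [2·signedArea(DFC) = -3 ∩ DF · CA = 119/18]
   → D = (3/2, -11/3)

C = (1, 5/3)
D = (3/2, -11/3)
F = (1, -13/3)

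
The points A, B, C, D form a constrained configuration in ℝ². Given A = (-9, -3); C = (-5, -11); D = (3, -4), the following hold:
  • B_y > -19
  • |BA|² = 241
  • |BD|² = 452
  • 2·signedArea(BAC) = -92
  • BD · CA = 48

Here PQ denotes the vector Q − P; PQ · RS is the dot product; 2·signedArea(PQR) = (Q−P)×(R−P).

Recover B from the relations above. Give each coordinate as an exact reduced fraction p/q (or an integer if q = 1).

B = (-13, -18)

1. B_x = -13  [2·signedArea(BAC) = -92 ∩ BD · CA = 48]
2. B_y = -18  [2·signedArea(BAC) = -92 ∩ BD · CA = 48]
   → B = (-13, -18)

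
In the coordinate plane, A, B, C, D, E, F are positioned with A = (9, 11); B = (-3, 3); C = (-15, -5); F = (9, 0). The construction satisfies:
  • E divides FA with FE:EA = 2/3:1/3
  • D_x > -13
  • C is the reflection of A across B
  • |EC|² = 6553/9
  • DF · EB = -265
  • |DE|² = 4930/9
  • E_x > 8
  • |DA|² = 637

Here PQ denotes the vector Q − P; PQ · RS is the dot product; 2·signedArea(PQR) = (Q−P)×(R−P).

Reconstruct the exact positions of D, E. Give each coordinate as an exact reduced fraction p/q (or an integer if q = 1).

1. E_x = 9  [E divides FA with FE:EA = 2/3:1/3]
2. E_y = 22/3  [E divides FA with FE:EA = 2/3:1/3]
   → E = (9, 22/3)
3. D_x = -12  [line 12·x + 13/3·y + 157 = 0 ∩ |DE|² = 4930/9]
4. D_y = -3  [line 12·x + 13/3·y + 157 = 0 ∩ |DE|² = 4930/9]
   → D = (-12, -3)

D = (-12, -3)
E = (9, 22/3)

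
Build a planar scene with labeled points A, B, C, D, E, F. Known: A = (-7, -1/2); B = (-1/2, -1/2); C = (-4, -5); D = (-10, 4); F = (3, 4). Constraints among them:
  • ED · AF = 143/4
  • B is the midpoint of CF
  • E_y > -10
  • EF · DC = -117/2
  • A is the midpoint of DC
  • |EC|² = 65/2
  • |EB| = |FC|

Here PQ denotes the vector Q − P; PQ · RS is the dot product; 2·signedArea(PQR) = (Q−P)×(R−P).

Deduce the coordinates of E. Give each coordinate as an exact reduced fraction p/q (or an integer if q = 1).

1. E_x = -15/2  [EF · DC = -117/2 ∩ ED · AF = 143/4]
2. E_y = -19/2  [EF · DC = -117/2 ∩ ED · AF = 143/4]
   → E = (-15/2, -19/2)

E = (-15/2, -19/2)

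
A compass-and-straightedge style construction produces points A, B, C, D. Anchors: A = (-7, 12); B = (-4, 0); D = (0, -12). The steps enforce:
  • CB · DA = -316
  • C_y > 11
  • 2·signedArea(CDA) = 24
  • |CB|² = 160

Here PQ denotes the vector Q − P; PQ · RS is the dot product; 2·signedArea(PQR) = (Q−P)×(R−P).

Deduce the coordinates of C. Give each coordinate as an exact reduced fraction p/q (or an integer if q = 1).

1. C_x = -8  [2·signedArea(CDA) = 24 ∩ CB · DA = -316]
2. C_y = 12  [2·signedArea(CDA) = 24 ∩ CB · DA = -316]
   → C = (-8, 12)

C = (-8, 12)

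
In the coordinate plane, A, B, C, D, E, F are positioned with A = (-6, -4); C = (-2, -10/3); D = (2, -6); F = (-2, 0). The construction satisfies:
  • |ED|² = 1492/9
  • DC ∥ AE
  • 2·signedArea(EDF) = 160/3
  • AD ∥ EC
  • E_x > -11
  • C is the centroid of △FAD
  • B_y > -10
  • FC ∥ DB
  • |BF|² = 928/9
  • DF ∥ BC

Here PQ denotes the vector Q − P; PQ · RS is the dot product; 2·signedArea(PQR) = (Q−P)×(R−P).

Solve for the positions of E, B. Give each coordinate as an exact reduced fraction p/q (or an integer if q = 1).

1. E_x = -10  [AD ∥ EC ∩ DC ∥ AE]
2. E_y = -4/3  [AD ∥ EC ∩ DC ∥ AE]
   → E = (-10, -4/3)
3. B_x = 2  [DF ∥ BC ∩ FC ∥ DB]
4. B_y = -28/3  [DF ∥ BC ∩ FC ∥ DB]
   → B = (2, -28/3)

B = (2, -28/3)
E = (-10, -4/3)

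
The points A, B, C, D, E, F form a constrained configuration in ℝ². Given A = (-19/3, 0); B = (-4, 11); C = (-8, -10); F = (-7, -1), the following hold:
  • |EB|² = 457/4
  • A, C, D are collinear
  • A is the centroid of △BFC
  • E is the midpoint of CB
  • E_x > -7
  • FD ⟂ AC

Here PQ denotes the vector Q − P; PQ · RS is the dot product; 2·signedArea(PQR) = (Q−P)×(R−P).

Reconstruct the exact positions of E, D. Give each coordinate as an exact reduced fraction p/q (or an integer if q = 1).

D = (-241/37, -40/37)
E = (-6, 1/2)

1. E_x = -6  [E is the midpoint of CB]
2. E_y = 1/2  [E is the midpoint of CB]
   → E = (-6, 1/2)
3. D_x = -241/37  [A, C, D are collinear ∩ FD ⟂ AC]
4. D_y = -40/37  [A, C, D are collinear ∩ FD ⟂ AC]
   → D = (-241/37, -40/37)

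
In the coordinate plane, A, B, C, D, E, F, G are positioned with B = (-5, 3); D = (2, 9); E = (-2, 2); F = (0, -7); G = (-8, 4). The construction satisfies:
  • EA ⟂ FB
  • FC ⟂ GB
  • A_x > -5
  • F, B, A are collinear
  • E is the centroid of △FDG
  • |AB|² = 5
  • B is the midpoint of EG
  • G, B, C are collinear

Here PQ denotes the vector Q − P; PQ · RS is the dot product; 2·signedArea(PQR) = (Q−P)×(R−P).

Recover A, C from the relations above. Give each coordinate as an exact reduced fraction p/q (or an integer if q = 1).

A = (-4, 1)
C = (5/2, 1/2)

1. A_x = -4  [F, B, A are collinear ∩ EA ⟂ FB]
2. A_y = 1  [F, B, A are collinear ∩ EA ⟂ FB]
   → A = (-4, 1)
3. C_x = 5/2  [G, B, C are collinear ∩ FC ⟂ GB]
4. C_y = 1/2  [G, B, C are collinear ∩ FC ⟂ GB]
   → C = (5/2, 1/2)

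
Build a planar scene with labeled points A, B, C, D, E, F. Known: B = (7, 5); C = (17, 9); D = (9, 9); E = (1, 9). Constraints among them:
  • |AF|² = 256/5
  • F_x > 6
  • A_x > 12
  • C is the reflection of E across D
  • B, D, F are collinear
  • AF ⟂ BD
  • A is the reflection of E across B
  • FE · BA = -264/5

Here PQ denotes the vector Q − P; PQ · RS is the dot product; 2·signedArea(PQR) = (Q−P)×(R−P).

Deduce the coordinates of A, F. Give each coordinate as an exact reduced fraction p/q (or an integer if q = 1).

1. A_x = 13  [A is the reflection of E across B]
2. A_y = 1  [A is the reflection of E across B]
   → A = (13, 1)
3. F_x = 33/5  [B, D, F are collinear ∩ AF ⟂ BD]
4. F_y = 21/5  [B, D, F are collinear ∩ AF ⟂ BD]
   → F = (33/5, 21/5)

A = (13, 1)
F = (33/5, 21/5)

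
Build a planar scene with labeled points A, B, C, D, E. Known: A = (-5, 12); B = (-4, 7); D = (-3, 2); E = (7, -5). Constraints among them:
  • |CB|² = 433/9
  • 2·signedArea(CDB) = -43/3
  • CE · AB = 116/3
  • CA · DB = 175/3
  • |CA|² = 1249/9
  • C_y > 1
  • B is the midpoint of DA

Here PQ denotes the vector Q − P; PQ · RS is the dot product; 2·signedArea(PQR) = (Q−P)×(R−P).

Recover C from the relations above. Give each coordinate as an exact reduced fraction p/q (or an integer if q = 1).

C = (0, 4/3)

1. C_x = 0  [CA · DB = 175/3 ∩ 2·signedArea(CDB) = -43/3]
2. C_y = 4/3  [CA · DB = 175/3 ∩ 2·signedArea(CDB) = -43/3]
   → C = (0, 4/3)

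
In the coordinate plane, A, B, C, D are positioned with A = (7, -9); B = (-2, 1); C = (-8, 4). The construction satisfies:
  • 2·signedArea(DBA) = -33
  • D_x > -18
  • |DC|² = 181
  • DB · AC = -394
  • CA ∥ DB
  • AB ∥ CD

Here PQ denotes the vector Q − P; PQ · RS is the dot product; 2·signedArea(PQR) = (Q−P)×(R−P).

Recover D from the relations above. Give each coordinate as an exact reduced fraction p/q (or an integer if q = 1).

1. D_x = -17  [CA ∥ DB ∩ AB ∥ CD]
2. D_y = 14  [CA ∥ DB ∩ AB ∥ CD]
   → D = (-17, 14)

D = (-17, 14)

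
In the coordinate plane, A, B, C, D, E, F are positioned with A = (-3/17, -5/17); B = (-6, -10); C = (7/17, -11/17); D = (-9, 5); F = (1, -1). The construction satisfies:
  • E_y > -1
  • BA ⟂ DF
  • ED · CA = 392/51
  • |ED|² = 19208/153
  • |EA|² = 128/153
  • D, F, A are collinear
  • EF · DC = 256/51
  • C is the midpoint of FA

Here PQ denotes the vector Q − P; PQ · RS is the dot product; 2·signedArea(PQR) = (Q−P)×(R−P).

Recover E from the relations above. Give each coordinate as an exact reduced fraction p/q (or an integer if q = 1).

1. E_x = 31/51  [line 10/17·x + -6/17·y + -32/51 = 0 ∩ |EA|² = 128/153]
2. E_y = -13/17  [line 10/17·x + -6/17·y + -32/51 = 0 ∩ |EA|² = 128/153]
   → E = (31/51, -13/17)

E = (31/51, -13/17)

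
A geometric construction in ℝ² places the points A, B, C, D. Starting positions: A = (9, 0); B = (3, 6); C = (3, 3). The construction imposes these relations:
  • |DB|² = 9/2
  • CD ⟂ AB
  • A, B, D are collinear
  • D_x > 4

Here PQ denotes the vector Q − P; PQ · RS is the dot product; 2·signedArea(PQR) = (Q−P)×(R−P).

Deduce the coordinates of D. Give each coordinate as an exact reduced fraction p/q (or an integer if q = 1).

1. D_x = 9/2  [A, B, D are collinear ∩ CD ⟂ AB]
2. D_y = 9/2  [A, B, D are collinear ∩ CD ⟂ AB]
   → D = (9/2, 9/2)

D = (9/2, 9/2)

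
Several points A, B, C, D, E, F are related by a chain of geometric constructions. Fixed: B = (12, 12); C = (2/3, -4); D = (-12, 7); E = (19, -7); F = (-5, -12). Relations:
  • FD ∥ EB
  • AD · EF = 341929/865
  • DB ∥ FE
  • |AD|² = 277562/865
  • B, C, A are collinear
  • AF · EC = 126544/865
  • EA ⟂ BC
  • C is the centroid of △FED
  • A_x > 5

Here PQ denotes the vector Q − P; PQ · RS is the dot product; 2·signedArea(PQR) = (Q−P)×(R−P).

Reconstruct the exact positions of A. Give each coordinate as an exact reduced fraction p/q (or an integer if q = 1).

1. A_x = 4651/865  [B, C, A are collinear ∩ EA ⟂ BC]
2. A_y = 2292/865  [B, C, A are collinear ∩ EA ⟂ BC]
   → A = (4651/865, 2292/865)

A = (4651/865, 2292/865)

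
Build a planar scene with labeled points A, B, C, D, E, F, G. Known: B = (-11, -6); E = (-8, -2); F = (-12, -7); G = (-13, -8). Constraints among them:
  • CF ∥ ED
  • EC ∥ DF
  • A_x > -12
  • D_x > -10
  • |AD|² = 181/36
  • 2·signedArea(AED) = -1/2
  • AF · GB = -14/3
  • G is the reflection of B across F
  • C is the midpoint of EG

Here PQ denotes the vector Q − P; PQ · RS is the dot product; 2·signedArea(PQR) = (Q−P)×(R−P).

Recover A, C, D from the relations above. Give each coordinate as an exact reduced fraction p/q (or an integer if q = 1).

1. C_x = -21/2  [C is the midpoint of EG]
2. C_y = -5  [C is the midpoint of EG]
   → C = (-21/2, -5)
3. D_x = -19/2  [EC ∥ DF ∩ CF ∥ ED]
4. D_y = -4  [EC ∥ DF ∩ CF ∥ ED]
   → D = (-19/2, -4)
5. A_x = -11  [AF · GB = -14/3 ∩ 2·signedArea(AED) = -1/2]
6. A_y = -17/3  [AF · GB = -14/3 ∩ 2·signedArea(AED) = -1/2]
   → A = (-11, -17/3)

A = (-11, -17/3)
C = (-21/2, -5)
D = (-19/2, -4)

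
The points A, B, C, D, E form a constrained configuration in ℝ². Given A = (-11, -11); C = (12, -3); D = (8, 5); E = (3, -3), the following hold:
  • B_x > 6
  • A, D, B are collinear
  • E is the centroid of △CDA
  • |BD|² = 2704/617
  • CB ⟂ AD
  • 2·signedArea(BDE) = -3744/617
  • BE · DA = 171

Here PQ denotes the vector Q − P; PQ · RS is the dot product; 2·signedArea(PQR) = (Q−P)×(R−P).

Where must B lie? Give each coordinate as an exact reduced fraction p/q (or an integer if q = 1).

B = (3948/617, 2253/617)

1. B_x = 3948/617  [A, D, B are collinear ∩ CB ⟂ AD]
2. B_y = 2253/617  [A, D, B are collinear ∩ CB ⟂ AD]
   → B = (3948/617, 2253/617)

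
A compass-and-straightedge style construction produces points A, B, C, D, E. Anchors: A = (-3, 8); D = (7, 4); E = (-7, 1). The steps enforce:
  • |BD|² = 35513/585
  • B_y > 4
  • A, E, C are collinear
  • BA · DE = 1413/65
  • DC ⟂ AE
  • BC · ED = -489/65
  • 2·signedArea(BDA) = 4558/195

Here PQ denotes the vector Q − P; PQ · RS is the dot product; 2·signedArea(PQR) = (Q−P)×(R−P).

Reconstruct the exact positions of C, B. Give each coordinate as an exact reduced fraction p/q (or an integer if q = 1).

1. C_x = -147/65  [A, E, C are collinear ∩ DC ⟂ AE]
2. C_y = 604/65  [A, E, C are collinear ∩ DC ⟂ AE]
   → C = (-147/65, 604/65)
3. B_x = -49/65  [2·signedArea(BDA) = 4558/195 ∩ BC · ED = -489/65]
4. B_y = 929/195  [2·signedArea(BDA) = 4558/195 ∩ BC · ED = -489/65]
   → B = (-49/65, 929/195)

B = (-49/65, 929/195)
C = (-147/65, 604/65)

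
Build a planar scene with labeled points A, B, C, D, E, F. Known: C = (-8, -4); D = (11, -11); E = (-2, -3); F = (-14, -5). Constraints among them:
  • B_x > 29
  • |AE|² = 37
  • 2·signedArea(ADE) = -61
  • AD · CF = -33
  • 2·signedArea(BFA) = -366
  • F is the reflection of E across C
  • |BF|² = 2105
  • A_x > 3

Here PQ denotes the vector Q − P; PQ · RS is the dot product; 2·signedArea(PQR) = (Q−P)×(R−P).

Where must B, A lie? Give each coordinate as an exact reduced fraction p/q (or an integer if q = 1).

A = (4, -2)
B = (30, -18)

1. A_x = 4  [2·signedArea(ADE) = -61 ∩ AD · CF = -33]
2. A_y = -2  [2·signedArea(ADE) = -61 ∩ AD · CF = -33]
   → A = (4, -2)
3. B_x = 30  [line -3·x + 18·y + 414 = 0 ∩ |BF|² = 2105]
4. B_y = -18  [line -3·x + 18·y + 414 = 0 ∩ |BF|² = 2105]
   → B = (30, -18)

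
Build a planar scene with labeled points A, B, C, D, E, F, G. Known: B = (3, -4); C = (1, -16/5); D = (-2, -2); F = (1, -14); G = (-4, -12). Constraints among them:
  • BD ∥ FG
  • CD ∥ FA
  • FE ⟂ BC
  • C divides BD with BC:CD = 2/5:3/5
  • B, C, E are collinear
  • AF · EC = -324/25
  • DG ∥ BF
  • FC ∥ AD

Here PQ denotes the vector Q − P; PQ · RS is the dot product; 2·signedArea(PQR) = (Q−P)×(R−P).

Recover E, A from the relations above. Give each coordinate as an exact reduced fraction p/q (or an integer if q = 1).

1. E_x = 137/29  [B, C, E are collinear ∩ FE ⟂ BC]
2. E_y = -136/29  [B, C, E are collinear ∩ FE ⟂ BC]
   → E = (137/29, -136/29)
3. A_x = -2  [FC ∥ AD ∩ CD ∥ FA]
4. A_y = -64/5  [FC ∥ AD ∩ CD ∥ FA]
   → A = (-2, -64/5)

A = (-2, -64/5)
E = (137/29, -136/29)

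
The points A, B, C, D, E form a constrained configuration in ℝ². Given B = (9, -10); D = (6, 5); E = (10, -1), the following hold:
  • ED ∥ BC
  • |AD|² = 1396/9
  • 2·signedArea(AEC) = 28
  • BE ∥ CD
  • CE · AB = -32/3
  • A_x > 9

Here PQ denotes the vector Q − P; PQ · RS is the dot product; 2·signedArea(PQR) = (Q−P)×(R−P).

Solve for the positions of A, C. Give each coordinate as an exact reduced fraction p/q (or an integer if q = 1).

A = (28/3, -7)
C = (5, -4)

1. C_x = 5  [BE ∥ CD ∩ ED ∥ BC]
2. C_y = -4  [BE ∥ CD ∩ ED ∥ BC]
   → C = (5, -4)
3. A_x = 28/3  [2·signedArea(AEC) = 28 ∩ CE · AB = -32/3]
4. A_y = -7  [2·signedArea(AEC) = 28 ∩ CE · AB = -32/3]
   → A = (28/3, -7)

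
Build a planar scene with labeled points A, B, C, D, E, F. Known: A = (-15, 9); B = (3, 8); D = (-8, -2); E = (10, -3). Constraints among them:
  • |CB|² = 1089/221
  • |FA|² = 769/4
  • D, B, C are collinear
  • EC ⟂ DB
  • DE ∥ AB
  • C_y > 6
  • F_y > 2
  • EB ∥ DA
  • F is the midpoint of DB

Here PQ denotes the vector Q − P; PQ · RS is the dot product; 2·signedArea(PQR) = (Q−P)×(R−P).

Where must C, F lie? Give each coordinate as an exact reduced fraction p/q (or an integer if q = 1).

1. C_x = 300/221  [D, B, C are collinear ∩ EC ⟂ DB]
2. C_y = 1438/221  [D, B, C are collinear ∩ EC ⟂ DB]
   → C = (300/221, 1438/221)
3. F_x = -5/2  [F is the midpoint of DB]
4. F_y = 3  [F is the midpoint of DB]
   → F = (-5/2, 3)

C = (300/221, 1438/221)
F = (-5/2, 3)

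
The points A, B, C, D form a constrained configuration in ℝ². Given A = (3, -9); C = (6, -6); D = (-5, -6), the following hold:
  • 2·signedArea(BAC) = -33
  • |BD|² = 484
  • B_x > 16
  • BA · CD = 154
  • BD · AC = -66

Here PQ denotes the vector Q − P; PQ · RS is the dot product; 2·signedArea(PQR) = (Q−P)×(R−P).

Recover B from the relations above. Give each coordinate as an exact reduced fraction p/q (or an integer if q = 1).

1. B_x = 17  [BA · CD = 154 ∩ 2·signedArea(BAC) = -33]
2. B_y = -6  [BA · CD = 154 ∩ 2·signedArea(BAC) = -33]
   → B = (17, -6)

B = (17, -6)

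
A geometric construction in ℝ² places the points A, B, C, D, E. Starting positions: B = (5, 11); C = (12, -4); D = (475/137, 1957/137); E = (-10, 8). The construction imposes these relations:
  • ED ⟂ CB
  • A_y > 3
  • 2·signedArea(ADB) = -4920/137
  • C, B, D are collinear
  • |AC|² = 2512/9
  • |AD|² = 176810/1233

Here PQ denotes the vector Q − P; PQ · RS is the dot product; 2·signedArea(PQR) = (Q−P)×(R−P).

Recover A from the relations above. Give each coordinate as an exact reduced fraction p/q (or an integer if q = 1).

1. A_x = -8/3  [line 450/137·x + 210/137·y + 360/137 = 0 ∩ |AC|² = 2512/9]
2. A_y = 4  [line 450/137·x + 210/137·y + 360/137 = 0 ∩ |AC|² = 2512/9]
   → A = (-8/3, 4)

A = (-8/3, 4)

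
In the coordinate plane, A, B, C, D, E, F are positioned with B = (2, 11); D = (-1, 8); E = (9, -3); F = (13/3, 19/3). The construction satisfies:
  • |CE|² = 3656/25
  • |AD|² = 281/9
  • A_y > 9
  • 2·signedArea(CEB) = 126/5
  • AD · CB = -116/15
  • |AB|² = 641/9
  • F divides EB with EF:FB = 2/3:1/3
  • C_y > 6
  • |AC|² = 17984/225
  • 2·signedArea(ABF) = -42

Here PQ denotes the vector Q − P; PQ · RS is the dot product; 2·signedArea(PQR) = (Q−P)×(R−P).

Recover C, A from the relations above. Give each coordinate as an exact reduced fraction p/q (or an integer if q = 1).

1. C_x = 11/5  [line -14·x + -7·y + 399/5 = 0 ∩ |CE|² = 3656/25]
2. C_y = 7  [line -14·x + -7·y + 399/5 = 0 ∩ |CE|² = 3656/25]
   → C = (11/5, 7)
3. A_x = -19/3  [2·signedArea(ABF) = -42 ∩ AD · CB = -116/15]
4. A_y = 29/3  [2·signedArea(ABF) = -42 ∩ AD · CB = -116/15]
   → A = (-19/3, 29/3)

A = (-19/3, 29/3)
C = (11/5, 7)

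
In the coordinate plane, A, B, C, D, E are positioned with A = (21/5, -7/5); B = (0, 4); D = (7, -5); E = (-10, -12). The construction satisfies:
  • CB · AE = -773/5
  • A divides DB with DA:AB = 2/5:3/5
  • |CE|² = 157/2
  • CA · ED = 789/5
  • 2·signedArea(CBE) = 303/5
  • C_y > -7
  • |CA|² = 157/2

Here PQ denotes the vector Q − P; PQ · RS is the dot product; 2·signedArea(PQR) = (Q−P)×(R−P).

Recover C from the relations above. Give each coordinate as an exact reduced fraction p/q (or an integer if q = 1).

1. C_x = -29/10  [CA · ED = 789/5 ∩ CB · AE = -773/5]
2. C_y = -67/10  [CA · ED = 789/5 ∩ CB · AE = -773/5]
   → C = (-29/10, -67/10)

C = (-29/10, -67/10)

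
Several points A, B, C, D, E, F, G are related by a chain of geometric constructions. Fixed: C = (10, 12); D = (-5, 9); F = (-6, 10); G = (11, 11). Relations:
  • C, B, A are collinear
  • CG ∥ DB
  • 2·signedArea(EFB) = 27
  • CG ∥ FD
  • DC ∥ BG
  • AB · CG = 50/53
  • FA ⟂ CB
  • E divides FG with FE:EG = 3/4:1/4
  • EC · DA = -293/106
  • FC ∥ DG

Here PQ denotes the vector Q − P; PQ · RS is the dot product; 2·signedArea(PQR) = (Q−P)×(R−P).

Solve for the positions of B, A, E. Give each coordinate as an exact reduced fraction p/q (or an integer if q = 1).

A = (-282/53, 404/53)
B = (-4, 8)
E = (27/4, 43/4)

1. B_x = -4  [DC ∥ BG ∩ CG ∥ DB]
2. B_y = 8  [DC ∥ BG ∩ CG ∥ DB]
   → B = (-4, 8)
3. A_x = -282/53  [C, B, A are collinear ∩ FA ⟂ CB]
4. A_y = 404/53  [C, B, A are collinear ∩ FA ⟂ CB]
   → A = (-282/53, 404/53)
5. E_x = 27/4  [E divides FG with FE:EG = 3/4:1/4]
6. E_y = 43/4  [E divides FG with FE:EG = 3/4:1/4]
   → E = (27/4, 43/4)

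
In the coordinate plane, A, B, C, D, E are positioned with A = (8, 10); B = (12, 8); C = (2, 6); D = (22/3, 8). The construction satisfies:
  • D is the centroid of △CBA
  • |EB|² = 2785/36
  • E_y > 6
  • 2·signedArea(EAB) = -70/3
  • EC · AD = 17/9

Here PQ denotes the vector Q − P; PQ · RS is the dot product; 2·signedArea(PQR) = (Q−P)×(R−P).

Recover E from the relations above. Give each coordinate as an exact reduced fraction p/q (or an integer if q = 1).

1. E_x = 10/3  [EC · AD = 17/9 ∩ 2·signedArea(EAB) = -70/3]
2. E_y = 13/2  [EC · AD = 17/9 ∩ 2·signedArea(EAB) = -70/3]
   → E = (10/3, 13/2)

E = (10/3, 13/2)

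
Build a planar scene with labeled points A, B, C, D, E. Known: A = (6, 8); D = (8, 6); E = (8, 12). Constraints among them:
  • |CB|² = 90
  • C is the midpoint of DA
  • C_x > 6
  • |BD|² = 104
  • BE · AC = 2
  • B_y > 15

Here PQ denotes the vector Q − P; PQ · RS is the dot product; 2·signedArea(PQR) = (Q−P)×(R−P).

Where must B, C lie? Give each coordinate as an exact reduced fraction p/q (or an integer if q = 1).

1. C_x = 7  [C is the midpoint of DA]
2. C_y = 7  [C is the midpoint of DA]
   → C = (7, 7)
3. B_x = 10  [line -1·x + 1·y + -6 = 0 ∩ |BD|² = 104]
4. B_y = 16  [line -1·x + 1·y + -6 = 0 ∩ |BD|² = 104]
   → B = (10, 16)

B = (10, 16)
C = (7, 7)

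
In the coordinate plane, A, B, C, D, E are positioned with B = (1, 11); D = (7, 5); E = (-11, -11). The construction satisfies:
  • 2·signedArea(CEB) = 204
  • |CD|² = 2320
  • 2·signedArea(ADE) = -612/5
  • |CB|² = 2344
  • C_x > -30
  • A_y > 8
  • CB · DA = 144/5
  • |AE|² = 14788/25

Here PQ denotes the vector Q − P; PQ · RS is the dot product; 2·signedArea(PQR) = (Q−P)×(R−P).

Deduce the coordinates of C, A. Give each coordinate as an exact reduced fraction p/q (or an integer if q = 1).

1. A_x = 17/5  [line 16·x + -18·y + 502/5 = 0 ∩ |AE|² = 14788/25]
2. A_y = 43/5  [line 16·x + -18·y + 502/5 = 0 ∩ |AE|² = 14788/25]
   → A = (17/5, 43/5)
3. C_x = -29  [CB · DA = 144/5 ∩ 2·signedArea(CEB) = 204]
4. C_y = -27  [CB · DA = 144/5 ∩ 2·signedArea(CEB) = 204]
   → C = (-29, -27)

A = (17/5, 43/5)
C = (-29, -27)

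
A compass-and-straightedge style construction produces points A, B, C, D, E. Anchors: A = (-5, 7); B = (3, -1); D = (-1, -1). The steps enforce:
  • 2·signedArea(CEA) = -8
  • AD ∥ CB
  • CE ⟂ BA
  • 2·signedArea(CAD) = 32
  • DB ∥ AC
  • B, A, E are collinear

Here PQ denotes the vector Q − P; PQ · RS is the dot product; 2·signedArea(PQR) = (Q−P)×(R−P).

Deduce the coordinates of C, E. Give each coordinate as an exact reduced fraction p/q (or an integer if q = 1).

C = (-1, 7)
E = (-3, 5)

1. C_x = -1  [AD ∥ CB ∩ DB ∥ AC]
2. C_y = 7  [AD ∥ CB ∩ DB ∥ AC]
   → C = (-1, 7)
3. E_x = -3  [B, A, E are collinear ∩ CE ⟂ BA]
4. E_y = 5  [B, A, E are collinear ∩ CE ⟂ BA]
   → E = (-3, 5)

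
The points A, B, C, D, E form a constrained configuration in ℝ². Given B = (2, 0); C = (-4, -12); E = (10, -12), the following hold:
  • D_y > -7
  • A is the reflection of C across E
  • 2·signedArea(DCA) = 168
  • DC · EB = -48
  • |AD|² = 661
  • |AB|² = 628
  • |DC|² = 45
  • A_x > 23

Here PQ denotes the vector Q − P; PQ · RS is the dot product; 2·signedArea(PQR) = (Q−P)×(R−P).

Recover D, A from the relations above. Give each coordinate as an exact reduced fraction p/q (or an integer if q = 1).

1. D_x = -1  [line 8·x + -12·y + -64 = 0 ∩ |DC|² = 45]
2. D_y = -6  [line 8·x + -12·y + -64 = 0 ∩ |DC|² = 45]
   → D = (-1, -6)
3. A_x = 24  [A is the reflection of C across E]
4. A_y = -12  [A is the reflection of C across E]
   → A = (24, -12)

A = (24, -12)
D = (-1, -6)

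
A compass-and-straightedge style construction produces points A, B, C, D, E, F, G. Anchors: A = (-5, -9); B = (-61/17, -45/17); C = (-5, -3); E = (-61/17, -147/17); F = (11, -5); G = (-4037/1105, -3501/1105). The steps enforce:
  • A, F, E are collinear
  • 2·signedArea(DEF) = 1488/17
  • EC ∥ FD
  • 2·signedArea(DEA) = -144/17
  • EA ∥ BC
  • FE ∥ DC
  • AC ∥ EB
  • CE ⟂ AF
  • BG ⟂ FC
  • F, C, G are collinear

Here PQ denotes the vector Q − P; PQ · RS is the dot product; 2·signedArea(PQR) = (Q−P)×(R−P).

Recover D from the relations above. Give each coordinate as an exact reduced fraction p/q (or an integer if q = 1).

1. D_x = 163/17  [FE ∥ DC ∩ EC ∥ FD]
2. D_y = 11/17  [FE ∥ DC ∩ EC ∥ FD]
   → D = (163/17, 11/17)

D = (163/17, 11/17)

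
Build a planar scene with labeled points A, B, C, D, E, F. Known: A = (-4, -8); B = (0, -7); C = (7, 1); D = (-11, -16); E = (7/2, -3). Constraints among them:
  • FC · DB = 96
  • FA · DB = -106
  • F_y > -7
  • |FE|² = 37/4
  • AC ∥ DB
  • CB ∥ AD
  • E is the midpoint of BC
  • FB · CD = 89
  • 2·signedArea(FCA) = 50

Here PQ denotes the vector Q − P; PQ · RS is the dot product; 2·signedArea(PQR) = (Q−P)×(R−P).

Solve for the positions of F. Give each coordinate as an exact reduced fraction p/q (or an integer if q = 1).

F = (4, -6)

1. F_x = 4  [FB · CD = 89 ∩ FC · DB = 96]
2. F_y = -6  [FB · CD = 89 ∩ FC · DB = 96]
   → F = (4, -6)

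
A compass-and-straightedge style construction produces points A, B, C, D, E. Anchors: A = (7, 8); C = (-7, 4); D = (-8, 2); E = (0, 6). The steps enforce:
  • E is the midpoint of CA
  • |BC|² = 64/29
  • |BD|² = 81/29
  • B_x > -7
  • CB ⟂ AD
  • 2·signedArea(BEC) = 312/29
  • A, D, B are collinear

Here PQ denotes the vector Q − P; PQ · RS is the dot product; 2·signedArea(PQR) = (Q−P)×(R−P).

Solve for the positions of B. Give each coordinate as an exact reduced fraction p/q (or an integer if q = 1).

B = (-187/29, 76/29)

1. B_x = -187/29  [A, D, B are collinear ∩ CB ⟂ AD]
2. B_y = 76/29  [A, D, B are collinear ∩ CB ⟂ AD]
   → B = (-187/29, 76/29)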